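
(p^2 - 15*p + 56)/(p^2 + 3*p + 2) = (p^2 - 15*p + 56)/(p^2 + 3*p + 2)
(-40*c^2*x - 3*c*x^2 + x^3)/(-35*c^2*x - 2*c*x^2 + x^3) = (-8*c + x)/(-7*c + x)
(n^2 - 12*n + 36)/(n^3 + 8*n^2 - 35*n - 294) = (n - 6)/(n^2 + 14*n + 49)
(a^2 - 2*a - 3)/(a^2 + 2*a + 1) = (a - 3)/(a + 1)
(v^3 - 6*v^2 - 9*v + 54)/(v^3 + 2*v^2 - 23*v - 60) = (v^2 - 9*v + 18)/(v^2 - v - 20)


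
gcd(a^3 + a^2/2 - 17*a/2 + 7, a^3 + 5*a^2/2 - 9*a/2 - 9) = a - 2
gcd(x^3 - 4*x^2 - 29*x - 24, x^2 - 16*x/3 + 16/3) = 1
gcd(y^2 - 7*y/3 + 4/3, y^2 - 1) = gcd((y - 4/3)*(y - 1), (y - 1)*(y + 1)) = y - 1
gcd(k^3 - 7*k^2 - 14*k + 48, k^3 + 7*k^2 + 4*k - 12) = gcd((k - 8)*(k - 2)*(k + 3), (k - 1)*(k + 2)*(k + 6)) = 1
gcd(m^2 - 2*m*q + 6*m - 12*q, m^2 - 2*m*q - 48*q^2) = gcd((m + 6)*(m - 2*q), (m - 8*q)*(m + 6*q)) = 1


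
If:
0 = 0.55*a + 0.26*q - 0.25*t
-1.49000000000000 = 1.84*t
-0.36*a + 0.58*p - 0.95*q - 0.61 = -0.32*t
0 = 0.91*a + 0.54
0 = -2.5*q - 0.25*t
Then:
No Solution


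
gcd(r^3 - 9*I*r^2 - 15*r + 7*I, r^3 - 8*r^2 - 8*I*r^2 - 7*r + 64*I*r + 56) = r^2 - 8*I*r - 7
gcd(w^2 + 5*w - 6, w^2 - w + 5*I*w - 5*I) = w - 1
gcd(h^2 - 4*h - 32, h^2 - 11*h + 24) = h - 8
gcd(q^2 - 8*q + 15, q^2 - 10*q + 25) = q - 5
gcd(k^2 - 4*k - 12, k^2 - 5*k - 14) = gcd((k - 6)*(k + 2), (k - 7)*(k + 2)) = k + 2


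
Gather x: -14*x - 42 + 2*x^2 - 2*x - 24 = 2*x^2 - 16*x - 66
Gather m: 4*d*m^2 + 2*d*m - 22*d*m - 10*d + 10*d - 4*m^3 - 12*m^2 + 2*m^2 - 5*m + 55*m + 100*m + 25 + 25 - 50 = -4*m^3 + m^2*(4*d - 10) + m*(150 - 20*d)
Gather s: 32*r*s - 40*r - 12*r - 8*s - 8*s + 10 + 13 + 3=-52*r + s*(32*r - 16) + 26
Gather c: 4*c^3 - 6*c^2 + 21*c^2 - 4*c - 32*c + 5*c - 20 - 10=4*c^3 + 15*c^2 - 31*c - 30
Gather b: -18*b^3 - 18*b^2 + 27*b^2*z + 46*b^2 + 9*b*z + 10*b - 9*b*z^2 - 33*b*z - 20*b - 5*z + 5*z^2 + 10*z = -18*b^3 + b^2*(27*z + 28) + b*(-9*z^2 - 24*z - 10) + 5*z^2 + 5*z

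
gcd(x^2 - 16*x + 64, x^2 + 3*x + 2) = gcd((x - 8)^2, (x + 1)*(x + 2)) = 1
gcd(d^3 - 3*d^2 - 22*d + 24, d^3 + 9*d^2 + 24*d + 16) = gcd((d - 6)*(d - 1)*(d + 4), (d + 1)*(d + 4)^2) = d + 4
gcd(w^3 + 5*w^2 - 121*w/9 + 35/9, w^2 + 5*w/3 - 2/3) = w - 1/3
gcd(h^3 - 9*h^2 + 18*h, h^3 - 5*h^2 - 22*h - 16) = 1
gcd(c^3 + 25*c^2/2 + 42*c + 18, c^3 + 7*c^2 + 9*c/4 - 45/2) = c + 6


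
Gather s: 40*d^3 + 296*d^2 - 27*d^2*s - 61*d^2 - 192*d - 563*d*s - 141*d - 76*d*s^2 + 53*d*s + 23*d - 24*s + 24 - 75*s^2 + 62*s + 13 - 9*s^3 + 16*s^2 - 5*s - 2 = 40*d^3 + 235*d^2 - 310*d - 9*s^3 + s^2*(-76*d - 59) + s*(-27*d^2 - 510*d + 33) + 35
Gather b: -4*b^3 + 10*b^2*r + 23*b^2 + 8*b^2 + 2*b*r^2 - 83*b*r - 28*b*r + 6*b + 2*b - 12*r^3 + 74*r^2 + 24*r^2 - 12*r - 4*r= -4*b^3 + b^2*(10*r + 31) + b*(2*r^2 - 111*r + 8) - 12*r^3 + 98*r^2 - 16*r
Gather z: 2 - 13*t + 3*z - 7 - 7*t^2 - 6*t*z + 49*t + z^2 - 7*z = -7*t^2 + 36*t + z^2 + z*(-6*t - 4) - 5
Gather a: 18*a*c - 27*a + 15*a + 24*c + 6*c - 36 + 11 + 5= a*(18*c - 12) + 30*c - 20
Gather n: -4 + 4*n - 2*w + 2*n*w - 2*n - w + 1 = n*(2*w + 2) - 3*w - 3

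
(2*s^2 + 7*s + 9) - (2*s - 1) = 2*s^2 + 5*s + 10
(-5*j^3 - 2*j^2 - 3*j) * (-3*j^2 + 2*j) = 15*j^5 - 4*j^4 + 5*j^3 - 6*j^2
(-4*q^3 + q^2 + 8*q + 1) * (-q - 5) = 4*q^4 + 19*q^3 - 13*q^2 - 41*q - 5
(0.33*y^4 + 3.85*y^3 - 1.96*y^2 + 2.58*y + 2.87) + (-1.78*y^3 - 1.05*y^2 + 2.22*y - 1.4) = 0.33*y^4 + 2.07*y^3 - 3.01*y^2 + 4.8*y + 1.47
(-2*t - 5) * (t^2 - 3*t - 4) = -2*t^3 + t^2 + 23*t + 20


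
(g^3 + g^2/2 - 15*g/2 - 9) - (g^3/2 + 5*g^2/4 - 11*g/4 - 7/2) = g^3/2 - 3*g^2/4 - 19*g/4 - 11/2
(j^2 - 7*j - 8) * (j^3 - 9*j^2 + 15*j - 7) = j^5 - 16*j^4 + 70*j^3 - 40*j^2 - 71*j + 56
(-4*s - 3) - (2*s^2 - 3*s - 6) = -2*s^2 - s + 3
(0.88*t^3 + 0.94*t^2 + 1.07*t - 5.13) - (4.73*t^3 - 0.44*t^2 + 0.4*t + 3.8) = -3.85*t^3 + 1.38*t^2 + 0.67*t - 8.93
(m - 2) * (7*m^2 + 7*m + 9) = 7*m^3 - 7*m^2 - 5*m - 18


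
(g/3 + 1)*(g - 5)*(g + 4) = g^3/3 + 2*g^2/3 - 23*g/3 - 20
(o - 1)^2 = o^2 - 2*o + 1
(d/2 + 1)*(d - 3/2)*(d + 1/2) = d^3/2 + d^2/2 - 11*d/8 - 3/4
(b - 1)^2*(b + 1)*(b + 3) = b^4 + 2*b^3 - 4*b^2 - 2*b + 3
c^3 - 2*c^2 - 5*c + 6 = (c - 3)*(c - 1)*(c + 2)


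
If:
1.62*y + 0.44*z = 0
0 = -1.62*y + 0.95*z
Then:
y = 0.00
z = 0.00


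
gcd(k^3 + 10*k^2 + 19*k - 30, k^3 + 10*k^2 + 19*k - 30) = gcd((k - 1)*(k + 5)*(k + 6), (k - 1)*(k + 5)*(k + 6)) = k^3 + 10*k^2 + 19*k - 30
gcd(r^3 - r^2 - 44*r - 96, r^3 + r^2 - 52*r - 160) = r^2 - 4*r - 32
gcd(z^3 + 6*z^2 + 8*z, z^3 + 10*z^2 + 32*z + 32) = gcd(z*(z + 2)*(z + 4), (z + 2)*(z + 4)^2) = z^2 + 6*z + 8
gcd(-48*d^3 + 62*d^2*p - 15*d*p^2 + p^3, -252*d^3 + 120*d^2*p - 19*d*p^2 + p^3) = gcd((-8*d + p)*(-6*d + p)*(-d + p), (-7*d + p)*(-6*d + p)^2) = -6*d + p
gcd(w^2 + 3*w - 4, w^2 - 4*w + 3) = w - 1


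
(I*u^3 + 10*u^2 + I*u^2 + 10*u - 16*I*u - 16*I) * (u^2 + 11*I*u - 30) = I*u^5 - u^4 + I*u^4 - u^3 + 64*I*u^3 - 124*u^2 + 64*I*u^2 - 124*u + 480*I*u + 480*I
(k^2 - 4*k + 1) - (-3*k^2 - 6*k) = 4*k^2 + 2*k + 1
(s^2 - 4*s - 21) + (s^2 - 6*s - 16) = 2*s^2 - 10*s - 37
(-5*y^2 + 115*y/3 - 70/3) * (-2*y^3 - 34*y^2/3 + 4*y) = 10*y^5 - 20*y^4 - 3670*y^3/9 + 3760*y^2/9 - 280*y/3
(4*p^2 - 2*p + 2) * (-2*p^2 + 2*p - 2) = -8*p^4 + 12*p^3 - 16*p^2 + 8*p - 4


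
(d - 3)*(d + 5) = d^2 + 2*d - 15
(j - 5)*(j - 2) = j^2 - 7*j + 10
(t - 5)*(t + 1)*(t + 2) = t^3 - 2*t^2 - 13*t - 10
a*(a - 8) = a^2 - 8*a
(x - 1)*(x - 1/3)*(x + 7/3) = x^3 + x^2 - 25*x/9 + 7/9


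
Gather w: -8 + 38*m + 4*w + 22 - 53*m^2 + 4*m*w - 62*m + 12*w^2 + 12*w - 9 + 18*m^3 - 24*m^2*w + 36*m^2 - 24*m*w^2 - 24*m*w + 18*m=18*m^3 - 17*m^2 - 6*m + w^2*(12 - 24*m) + w*(-24*m^2 - 20*m + 16) + 5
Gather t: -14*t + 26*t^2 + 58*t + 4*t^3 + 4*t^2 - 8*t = 4*t^3 + 30*t^2 + 36*t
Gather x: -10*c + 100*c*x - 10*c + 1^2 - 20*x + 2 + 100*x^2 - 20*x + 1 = -20*c + 100*x^2 + x*(100*c - 40) + 4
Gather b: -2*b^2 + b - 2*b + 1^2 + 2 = -2*b^2 - b + 3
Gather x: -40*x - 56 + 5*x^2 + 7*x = 5*x^2 - 33*x - 56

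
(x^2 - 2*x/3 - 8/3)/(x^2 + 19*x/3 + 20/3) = (x - 2)/(x + 5)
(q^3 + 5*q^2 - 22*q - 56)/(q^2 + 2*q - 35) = (q^2 - 2*q - 8)/(q - 5)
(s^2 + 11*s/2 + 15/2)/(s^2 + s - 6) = (s + 5/2)/(s - 2)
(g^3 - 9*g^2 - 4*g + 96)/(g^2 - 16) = (g^2 - 5*g - 24)/(g + 4)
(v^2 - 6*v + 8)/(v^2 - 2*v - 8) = (v - 2)/(v + 2)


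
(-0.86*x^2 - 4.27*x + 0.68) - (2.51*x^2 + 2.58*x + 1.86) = -3.37*x^2 - 6.85*x - 1.18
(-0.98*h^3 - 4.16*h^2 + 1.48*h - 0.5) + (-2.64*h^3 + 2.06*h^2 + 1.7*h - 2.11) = -3.62*h^3 - 2.1*h^2 + 3.18*h - 2.61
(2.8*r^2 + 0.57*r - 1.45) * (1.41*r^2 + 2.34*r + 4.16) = 3.948*r^4 + 7.3557*r^3 + 10.9373*r^2 - 1.0218*r - 6.032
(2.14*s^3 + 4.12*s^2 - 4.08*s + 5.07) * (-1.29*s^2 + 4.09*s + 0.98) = -2.7606*s^5 + 3.4378*s^4 + 24.2112*s^3 - 19.1899*s^2 + 16.7379*s + 4.9686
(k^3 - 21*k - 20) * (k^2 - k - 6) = k^5 - k^4 - 27*k^3 + k^2 + 146*k + 120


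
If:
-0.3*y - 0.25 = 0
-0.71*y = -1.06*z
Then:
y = -0.83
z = -0.56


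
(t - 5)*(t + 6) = t^2 + t - 30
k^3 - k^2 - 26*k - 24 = (k - 6)*(k + 1)*(k + 4)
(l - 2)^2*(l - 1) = l^3 - 5*l^2 + 8*l - 4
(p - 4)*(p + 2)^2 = p^3 - 12*p - 16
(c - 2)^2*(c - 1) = c^3 - 5*c^2 + 8*c - 4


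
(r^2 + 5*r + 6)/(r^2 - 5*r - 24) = (r + 2)/(r - 8)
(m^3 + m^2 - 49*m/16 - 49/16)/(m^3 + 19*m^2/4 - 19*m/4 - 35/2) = (4*m^2 - 3*m - 7)/(4*(m^2 + 3*m - 10))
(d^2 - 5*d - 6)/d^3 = (d^2 - 5*d - 6)/d^3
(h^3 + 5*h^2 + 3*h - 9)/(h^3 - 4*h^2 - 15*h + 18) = (h + 3)/(h - 6)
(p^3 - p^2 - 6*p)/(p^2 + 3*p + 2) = p*(p - 3)/(p + 1)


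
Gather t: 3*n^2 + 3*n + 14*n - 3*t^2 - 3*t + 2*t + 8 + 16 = 3*n^2 + 17*n - 3*t^2 - t + 24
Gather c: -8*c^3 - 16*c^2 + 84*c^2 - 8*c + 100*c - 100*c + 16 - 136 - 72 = -8*c^3 + 68*c^2 - 8*c - 192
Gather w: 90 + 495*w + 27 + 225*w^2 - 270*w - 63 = 225*w^2 + 225*w + 54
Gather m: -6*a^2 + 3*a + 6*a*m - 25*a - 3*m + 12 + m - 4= -6*a^2 - 22*a + m*(6*a - 2) + 8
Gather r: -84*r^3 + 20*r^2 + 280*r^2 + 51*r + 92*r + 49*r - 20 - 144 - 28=-84*r^3 + 300*r^2 + 192*r - 192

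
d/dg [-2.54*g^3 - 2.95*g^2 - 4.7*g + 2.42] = -7.62*g^2 - 5.9*g - 4.7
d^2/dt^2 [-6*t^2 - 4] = -12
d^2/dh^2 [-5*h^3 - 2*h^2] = -30*h - 4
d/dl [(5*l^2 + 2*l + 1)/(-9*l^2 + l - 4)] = (23*l^2 - 22*l - 9)/(81*l^4 - 18*l^3 + 73*l^2 - 8*l + 16)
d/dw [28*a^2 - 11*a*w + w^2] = -11*a + 2*w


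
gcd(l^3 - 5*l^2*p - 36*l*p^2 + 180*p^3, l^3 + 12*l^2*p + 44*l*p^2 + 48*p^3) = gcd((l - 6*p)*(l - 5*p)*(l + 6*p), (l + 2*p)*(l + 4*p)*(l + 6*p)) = l + 6*p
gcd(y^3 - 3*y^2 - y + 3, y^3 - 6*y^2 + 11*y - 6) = y^2 - 4*y + 3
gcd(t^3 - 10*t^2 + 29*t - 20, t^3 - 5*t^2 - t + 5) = t^2 - 6*t + 5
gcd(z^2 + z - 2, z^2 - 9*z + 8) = z - 1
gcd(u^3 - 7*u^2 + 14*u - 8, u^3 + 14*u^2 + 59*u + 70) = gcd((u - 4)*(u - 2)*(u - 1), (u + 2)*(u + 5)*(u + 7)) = 1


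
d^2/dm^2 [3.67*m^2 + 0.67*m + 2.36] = 7.34000000000000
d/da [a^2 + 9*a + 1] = 2*a + 9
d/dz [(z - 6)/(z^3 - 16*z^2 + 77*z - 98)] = 2*(-z^2 + 10*z - 26)/(z^5 - 25*z^4 + 235*z^3 - 1015*z^2 + 1960*z - 1372)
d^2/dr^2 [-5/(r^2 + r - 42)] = 10*(r^2 + r - (2*r + 1)^2 - 42)/(r^2 + r - 42)^3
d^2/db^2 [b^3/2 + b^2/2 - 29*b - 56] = 3*b + 1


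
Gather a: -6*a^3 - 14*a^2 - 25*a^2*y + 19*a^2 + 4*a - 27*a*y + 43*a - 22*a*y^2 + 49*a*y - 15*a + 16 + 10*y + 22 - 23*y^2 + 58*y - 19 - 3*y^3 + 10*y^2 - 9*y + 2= -6*a^3 + a^2*(5 - 25*y) + a*(-22*y^2 + 22*y + 32) - 3*y^3 - 13*y^2 + 59*y + 21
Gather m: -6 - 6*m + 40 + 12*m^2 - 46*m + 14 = 12*m^2 - 52*m + 48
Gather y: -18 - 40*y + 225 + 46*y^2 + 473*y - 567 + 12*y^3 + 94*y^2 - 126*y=12*y^3 + 140*y^2 + 307*y - 360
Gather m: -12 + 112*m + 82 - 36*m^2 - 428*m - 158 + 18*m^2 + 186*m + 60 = -18*m^2 - 130*m - 28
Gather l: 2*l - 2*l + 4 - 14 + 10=0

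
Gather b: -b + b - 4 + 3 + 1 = 0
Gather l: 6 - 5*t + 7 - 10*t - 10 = 3 - 15*t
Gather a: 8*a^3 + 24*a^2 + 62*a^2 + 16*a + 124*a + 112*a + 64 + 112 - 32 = 8*a^3 + 86*a^2 + 252*a + 144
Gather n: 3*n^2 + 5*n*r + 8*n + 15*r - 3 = 3*n^2 + n*(5*r + 8) + 15*r - 3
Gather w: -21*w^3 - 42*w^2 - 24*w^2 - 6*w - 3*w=-21*w^3 - 66*w^2 - 9*w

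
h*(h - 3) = h^2 - 3*h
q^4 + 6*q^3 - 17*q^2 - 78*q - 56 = (q - 4)*(q + 1)*(q + 2)*(q + 7)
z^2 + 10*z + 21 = (z + 3)*(z + 7)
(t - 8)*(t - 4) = t^2 - 12*t + 32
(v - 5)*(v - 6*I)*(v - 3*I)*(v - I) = v^4 - 5*v^3 - 10*I*v^3 - 27*v^2 + 50*I*v^2 + 135*v + 18*I*v - 90*I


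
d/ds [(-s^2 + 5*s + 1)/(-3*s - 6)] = (s^2 + 4*s - 9)/(3*(s^2 + 4*s + 4))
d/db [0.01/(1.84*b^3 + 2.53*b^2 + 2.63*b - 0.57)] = (-0.0552*b^2 - 0.0506*b - 0.0263)/(1.84*b^3 + 2.53*b^2 + 2.63*b - 0.57)^2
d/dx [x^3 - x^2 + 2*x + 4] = 3*x^2 - 2*x + 2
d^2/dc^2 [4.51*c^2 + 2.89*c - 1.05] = 9.02000000000000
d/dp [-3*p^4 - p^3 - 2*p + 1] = -12*p^3 - 3*p^2 - 2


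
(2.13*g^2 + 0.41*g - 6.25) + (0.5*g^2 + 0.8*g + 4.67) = 2.63*g^2 + 1.21*g - 1.58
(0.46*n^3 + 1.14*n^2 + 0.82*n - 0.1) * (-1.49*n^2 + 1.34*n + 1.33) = -0.6854*n^5 - 1.0822*n^4 + 0.9176*n^3 + 2.764*n^2 + 0.9566*n - 0.133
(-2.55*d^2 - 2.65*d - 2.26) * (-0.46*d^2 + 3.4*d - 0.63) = 1.173*d^4 - 7.451*d^3 - 6.3639*d^2 - 6.0145*d + 1.4238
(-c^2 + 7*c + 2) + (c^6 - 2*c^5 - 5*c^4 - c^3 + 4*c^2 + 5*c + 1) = c^6 - 2*c^5 - 5*c^4 - c^3 + 3*c^2 + 12*c + 3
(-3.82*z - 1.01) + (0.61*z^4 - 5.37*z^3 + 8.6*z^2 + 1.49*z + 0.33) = 0.61*z^4 - 5.37*z^3 + 8.6*z^2 - 2.33*z - 0.68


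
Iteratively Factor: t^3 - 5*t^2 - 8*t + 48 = (t + 3)*(t^2 - 8*t + 16) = (t - 4)*(t + 3)*(t - 4)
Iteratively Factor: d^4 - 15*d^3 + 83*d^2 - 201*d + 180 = (d - 3)*(d^3 - 12*d^2 + 47*d - 60) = (d - 5)*(d - 3)*(d^2 - 7*d + 12) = (d - 5)*(d - 3)^2*(d - 4)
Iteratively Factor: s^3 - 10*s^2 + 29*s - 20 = (s - 1)*(s^2 - 9*s + 20) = (s - 4)*(s - 1)*(s - 5)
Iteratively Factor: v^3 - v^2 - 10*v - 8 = (v - 4)*(v^2 + 3*v + 2) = (v - 4)*(v + 1)*(v + 2)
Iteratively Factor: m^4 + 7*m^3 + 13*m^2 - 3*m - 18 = (m + 3)*(m^3 + 4*m^2 + m - 6) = (m + 2)*(m + 3)*(m^2 + 2*m - 3) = (m - 1)*(m + 2)*(m + 3)*(m + 3)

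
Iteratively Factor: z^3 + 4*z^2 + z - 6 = (z - 1)*(z^2 + 5*z + 6) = (z - 1)*(z + 3)*(z + 2)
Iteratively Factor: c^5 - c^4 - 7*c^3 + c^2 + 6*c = (c - 3)*(c^4 + 2*c^3 - c^2 - 2*c) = c*(c - 3)*(c^3 + 2*c^2 - c - 2) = c*(c - 3)*(c + 1)*(c^2 + c - 2) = c*(c - 3)*(c + 1)*(c + 2)*(c - 1)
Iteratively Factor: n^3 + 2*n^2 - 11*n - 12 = (n + 1)*(n^2 + n - 12) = (n + 1)*(n + 4)*(n - 3)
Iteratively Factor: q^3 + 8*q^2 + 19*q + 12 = (q + 1)*(q^2 + 7*q + 12) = (q + 1)*(q + 4)*(q + 3)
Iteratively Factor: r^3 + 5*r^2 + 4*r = (r)*(r^2 + 5*r + 4) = r*(r + 4)*(r + 1)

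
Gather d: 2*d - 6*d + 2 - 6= -4*d - 4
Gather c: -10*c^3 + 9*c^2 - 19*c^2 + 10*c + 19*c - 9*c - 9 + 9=-10*c^3 - 10*c^2 + 20*c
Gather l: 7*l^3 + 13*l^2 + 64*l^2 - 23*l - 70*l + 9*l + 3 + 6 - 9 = 7*l^3 + 77*l^2 - 84*l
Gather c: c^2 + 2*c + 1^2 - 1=c^2 + 2*c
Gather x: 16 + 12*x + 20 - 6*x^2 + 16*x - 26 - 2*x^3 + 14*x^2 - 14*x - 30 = -2*x^3 + 8*x^2 + 14*x - 20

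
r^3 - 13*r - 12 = (r - 4)*(r + 1)*(r + 3)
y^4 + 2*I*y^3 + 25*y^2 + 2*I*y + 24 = (y - 4*I)*(y - I)*(y + I)*(y + 6*I)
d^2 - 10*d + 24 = (d - 6)*(d - 4)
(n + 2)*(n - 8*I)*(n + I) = n^3 + 2*n^2 - 7*I*n^2 + 8*n - 14*I*n + 16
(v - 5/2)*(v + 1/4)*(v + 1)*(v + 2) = v^4 + 3*v^3/4 - 43*v^2/8 - 51*v/8 - 5/4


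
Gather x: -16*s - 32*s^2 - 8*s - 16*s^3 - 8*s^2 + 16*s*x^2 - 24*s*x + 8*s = -16*s^3 - 40*s^2 + 16*s*x^2 - 24*s*x - 16*s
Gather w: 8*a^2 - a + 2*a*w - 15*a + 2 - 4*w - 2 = 8*a^2 - 16*a + w*(2*a - 4)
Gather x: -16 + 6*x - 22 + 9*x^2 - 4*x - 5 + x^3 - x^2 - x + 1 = x^3 + 8*x^2 + x - 42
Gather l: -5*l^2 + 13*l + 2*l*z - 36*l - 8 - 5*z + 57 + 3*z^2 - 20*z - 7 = -5*l^2 + l*(2*z - 23) + 3*z^2 - 25*z + 42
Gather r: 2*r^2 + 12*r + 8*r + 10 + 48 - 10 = 2*r^2 + 20*r + 48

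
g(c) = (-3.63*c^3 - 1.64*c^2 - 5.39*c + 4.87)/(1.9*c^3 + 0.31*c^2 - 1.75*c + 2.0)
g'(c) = (-10.89*c^2 - 3.28*c - 5.39)/(1.9*c^3 + 0.31*c^2 - 1.75*c + 2.0) + (-5.7*c^2 - 0.62*c + 1.75)*(-3.63*c^3 - 1.64*c^2 - 5.39*c + 4.87)/(1.9*c^3 + 0.31*c^2 - 1.75*c + 2.0)^2 = (-3.5527136788005e-15*c^5 + 1.9907*c^4 + 33.187*c^3 - 44.9981*c^2 - 9.5794*c - 2.2575)/(3.61*c^6 + 1.178*c^5 - 6.5539*c^4 + 6.515*c^3 + 4.3025*c^2 - 7.0*c + 4.0)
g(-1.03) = 6.15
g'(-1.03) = -17.56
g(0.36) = 1.70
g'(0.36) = -4.43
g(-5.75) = -1.98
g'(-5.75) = -0.05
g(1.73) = -2.89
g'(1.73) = 0.38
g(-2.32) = -3.37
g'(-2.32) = -2.26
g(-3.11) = -2.46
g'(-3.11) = -0.56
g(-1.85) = -5.62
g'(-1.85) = -9.90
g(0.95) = -2.16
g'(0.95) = -4.34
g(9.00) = -2.02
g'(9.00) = 0.02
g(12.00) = -1.99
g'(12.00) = 0.01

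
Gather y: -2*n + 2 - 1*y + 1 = -2*n - y + 3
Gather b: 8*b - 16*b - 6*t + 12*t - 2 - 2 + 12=-8*b + 6*t + 8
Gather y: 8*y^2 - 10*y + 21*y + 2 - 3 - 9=8*y^2 + 11*y - 10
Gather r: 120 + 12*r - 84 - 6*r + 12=6*r + 48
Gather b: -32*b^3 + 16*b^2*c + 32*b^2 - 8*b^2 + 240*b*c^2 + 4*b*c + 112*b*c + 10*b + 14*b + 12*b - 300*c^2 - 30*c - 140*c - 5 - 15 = -32*b^3 + b^2*(16*c + 24) + b*(240*c^2 + 116*c + 36) - 300*c^2 - 170*c - 20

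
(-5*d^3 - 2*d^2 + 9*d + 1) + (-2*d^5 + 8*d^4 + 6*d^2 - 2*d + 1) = -2*d^5 + 8*d^4 - 5*d^3 + 4*d^2 + 7*d + 2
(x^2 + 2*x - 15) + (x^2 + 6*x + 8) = 2*x^2 + 8*x - 7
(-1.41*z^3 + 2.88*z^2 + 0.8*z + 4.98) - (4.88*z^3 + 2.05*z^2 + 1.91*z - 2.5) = -6.29*z^3 + 0.83*z^2 - 1.11*z + 7.48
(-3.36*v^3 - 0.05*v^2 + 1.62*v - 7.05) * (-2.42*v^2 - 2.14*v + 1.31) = 8.1312*v^5 + 7.3114*v^4 - 8.215*v^3 + 13.5287*v^2 + 17.2092*v - 9.2355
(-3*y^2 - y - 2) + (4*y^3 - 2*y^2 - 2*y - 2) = 4*y^3 - 5*y^2 - 3*y - 4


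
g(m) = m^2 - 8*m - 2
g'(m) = 2*m - 8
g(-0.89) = 5.91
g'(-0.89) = -9.78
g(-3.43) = 37.20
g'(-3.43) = -14.86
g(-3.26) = 34.71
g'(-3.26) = -14.52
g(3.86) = -17.98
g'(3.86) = -0.28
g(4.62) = -17.62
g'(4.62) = 1.24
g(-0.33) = 0.75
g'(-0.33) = -8.66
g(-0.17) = -0.61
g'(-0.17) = -8.34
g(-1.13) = 8.32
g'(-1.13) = -10.26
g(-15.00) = 343.00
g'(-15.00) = -38.00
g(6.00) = -14.00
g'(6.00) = 4.00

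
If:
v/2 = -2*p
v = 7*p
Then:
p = 0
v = 0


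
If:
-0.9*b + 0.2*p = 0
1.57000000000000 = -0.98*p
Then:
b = -0.36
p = -1.60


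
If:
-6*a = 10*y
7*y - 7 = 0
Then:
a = -5/3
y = 1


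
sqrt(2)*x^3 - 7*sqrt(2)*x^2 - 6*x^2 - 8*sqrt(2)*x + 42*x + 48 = (x - 8)*(x - 3*sqrt(2))*(sqrt(2)*x + sqrt(2))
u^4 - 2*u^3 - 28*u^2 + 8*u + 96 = (u - 6)*(u - 2)*(u + 2)*(u + 4)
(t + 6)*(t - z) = t^2 - t*z + 6*t - 6*z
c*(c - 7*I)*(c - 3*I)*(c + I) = c^4 - 9*I*c^3 - 11*c^2 - 21*I*c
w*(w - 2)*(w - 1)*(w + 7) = w^4 + 4*w^3 - 19*w^2 + 14*w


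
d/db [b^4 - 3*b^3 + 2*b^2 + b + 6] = 4*b^3 - 9*b^2 + 4*b + 1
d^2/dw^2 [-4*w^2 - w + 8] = -8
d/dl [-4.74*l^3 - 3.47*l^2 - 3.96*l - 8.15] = -14.22*l^2 - 6.94*l - 3.96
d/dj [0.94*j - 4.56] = 0.940000000000000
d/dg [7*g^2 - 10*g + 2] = 14*g - 10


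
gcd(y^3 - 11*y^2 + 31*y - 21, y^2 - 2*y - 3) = y - 3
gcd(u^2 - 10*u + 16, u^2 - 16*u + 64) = u - 8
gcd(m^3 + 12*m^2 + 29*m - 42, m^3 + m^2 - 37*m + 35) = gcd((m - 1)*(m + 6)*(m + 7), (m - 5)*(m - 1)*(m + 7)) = m^2 + 6*m - 7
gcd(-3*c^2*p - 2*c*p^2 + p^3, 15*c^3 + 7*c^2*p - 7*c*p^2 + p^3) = -3*c^2 - 2*c*p + p^2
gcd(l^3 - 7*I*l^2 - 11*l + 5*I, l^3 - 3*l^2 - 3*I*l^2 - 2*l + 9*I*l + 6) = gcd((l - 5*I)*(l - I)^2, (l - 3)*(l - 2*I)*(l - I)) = l - I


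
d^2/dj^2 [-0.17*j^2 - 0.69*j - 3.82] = -0.340000000000000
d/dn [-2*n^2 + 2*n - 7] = 2 - 4*n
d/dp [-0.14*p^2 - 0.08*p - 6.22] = -0.28*p - 0.08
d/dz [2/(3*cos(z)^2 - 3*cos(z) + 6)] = 2*(2*cos(z) - 1)*sin(z)/(3*(sin(z)^2 + cos(z) - 3)^2)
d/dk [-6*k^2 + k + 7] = 1 - 12*k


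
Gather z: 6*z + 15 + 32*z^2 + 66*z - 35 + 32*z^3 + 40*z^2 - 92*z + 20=32*z^3 + 72*z^2 - 20*z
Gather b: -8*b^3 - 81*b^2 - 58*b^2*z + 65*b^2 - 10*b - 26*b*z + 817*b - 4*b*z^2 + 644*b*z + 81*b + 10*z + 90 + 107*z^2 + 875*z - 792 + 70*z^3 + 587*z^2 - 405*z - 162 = -8*b^3 + b^2*(-58*z - 16) + b*(-4*z^2 + 618*z + 888) + 70*z^3 + 694*z^2 + 480*z - 864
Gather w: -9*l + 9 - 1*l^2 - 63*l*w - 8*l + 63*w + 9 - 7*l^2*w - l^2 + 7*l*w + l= -2*l^2 - 16*l + w*(-7*l^2 - 56*l + 63) + 18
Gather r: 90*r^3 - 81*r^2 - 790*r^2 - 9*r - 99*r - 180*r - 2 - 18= 90*r^3 - 871*r^2 - 288*r - 20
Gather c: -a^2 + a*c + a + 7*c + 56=-a^2 + a + c*(a + 7) + 56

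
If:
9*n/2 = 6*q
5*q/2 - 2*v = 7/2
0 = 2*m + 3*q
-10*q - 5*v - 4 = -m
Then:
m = -57/142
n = 76/213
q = 19/71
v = -201/142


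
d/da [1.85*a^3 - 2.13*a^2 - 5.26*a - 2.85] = 5.55*a^2 - 4.26*a - 5.26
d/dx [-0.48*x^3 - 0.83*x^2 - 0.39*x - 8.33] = -1.44*x^2 - 1.66*x - 0.39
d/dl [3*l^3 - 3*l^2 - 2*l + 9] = 9*l^2 - 6*l - 2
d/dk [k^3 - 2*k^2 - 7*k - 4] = 3*k^2 - 4*k - 7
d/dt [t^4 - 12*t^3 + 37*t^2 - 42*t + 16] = 4*t^3 - 36*t^2 + 74*t - 42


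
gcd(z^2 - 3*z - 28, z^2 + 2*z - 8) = z + 4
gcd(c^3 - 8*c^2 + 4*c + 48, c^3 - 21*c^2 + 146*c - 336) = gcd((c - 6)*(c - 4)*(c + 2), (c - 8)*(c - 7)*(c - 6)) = c - 6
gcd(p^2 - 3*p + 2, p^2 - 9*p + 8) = p - 1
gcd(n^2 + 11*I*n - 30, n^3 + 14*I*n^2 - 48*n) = n + 6*I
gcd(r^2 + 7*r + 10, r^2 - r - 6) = r + 2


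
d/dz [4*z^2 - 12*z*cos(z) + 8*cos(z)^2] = 12*z*sin(z) + 8*z - 8*sin(2*z) - 12*cos(z)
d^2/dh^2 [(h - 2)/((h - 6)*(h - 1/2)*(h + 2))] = 4*(12*h^5 - 102*h^4 + 409*h^3 - 390*h^2 - 612*h - 776)/(8*h^9 - 108*h^8 + 246*h^7 + 1575*h^6 - 3756*h^5 - 10764*h^4 + 5824*h^3 + 10512*h^2 - 8640*h + 1728)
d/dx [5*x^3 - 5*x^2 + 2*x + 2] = 15*x^2 - 10*x + 2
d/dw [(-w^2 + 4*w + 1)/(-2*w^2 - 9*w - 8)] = (17*w^2 + 20*w - 23)/(4*w^4 + 36*w^3 + 113*w^2 + 144*w + 64)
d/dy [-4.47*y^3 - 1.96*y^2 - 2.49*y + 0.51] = -13.41*y^2 - 3.92*y - 2.49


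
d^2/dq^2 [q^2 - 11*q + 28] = 2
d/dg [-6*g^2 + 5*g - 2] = 5 - 12*g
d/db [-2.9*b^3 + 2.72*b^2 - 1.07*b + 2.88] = -8.7*b^2 + 5.44*b - 1.07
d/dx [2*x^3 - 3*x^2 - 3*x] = 6*x^2 - 6*x - 3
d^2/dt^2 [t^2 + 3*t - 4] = 2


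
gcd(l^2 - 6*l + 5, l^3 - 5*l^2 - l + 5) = l^2 - 6*l + 5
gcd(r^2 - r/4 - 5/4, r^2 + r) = r + 1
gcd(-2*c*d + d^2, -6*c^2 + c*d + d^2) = 2*c - d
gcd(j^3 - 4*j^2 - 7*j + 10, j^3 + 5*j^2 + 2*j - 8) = j^2 + j - 2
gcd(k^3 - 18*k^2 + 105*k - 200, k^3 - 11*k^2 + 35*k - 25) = k^2 - 10*k + 25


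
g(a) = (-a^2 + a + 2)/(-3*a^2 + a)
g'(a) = (1 - 2*a)/(-3*a^2 + a) + (6*a - 1)*(-a^2 + a + 2)/(-3*a^2 + a)^2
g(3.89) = 0.22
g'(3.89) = 0.04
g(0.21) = 27.88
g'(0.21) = 100.74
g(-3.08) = 0.34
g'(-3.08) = -0.02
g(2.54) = 0.11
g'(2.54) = 0.15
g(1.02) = -0.94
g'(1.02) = 2.79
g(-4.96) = 0.35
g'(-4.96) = -0.00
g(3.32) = 0.19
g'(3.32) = 0.07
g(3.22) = 0.18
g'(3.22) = 0.07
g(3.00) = 0.17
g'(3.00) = 0.09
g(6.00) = 0.27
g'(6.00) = 0.01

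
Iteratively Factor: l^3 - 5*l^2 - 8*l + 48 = (l - 4)*(l^2 - l - 12) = (l - 4)*(l + 3)*(l - 4)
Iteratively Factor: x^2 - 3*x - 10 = (x - 5)*(x + 2)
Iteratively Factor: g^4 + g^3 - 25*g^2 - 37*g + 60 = (g - 5)*(g^3 + 6*g^2 + 5*g - 12) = (g - 5)*(g + 3)*(g^2 + 3*g - 4) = (g - 5)*(g - 1)*(g + 3)*(g + 4)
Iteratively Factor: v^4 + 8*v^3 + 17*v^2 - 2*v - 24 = (v + 2)*(v^3 + 6*v^2 + 5*v - 12) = (v + 2)*(v + 4)*(v^2 + 2*v - 3) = (v - 1)*(v + 2)*(v + 4)*(v + 3)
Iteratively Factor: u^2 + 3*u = (u + 3)*(u)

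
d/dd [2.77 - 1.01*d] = -1.01000000000000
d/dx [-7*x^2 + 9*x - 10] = 9 - 14*x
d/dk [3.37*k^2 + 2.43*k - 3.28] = 6.74*k + 2.43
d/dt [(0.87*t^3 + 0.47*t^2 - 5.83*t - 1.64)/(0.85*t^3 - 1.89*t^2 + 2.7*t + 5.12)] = (-2.0438*t^4 + 14.609*t^3 + 7.7955*t^2 - 1.3864*t - 25.4216)/(0.7225*t^6 - 3.213*t^5 + 8.1621*t^4 - 1.502*t^3 - 12.0636*t^2 + 27.648*t + 26.2144)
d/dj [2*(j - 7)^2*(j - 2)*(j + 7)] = 8*j^3 - 54*j^2 - 140*j + 882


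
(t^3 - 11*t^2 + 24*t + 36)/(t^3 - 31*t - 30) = (t - 6)/(t + 5)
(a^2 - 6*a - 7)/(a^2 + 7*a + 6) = (a - 7)/(a + 6)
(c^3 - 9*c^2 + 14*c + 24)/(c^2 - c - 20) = (-c^3 + 9*c^2 - 14*c - 24)/(-c^2 + c + 20)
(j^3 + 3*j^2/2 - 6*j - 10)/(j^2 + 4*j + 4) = j - 5/2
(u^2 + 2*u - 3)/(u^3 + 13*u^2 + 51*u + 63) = (u - 1)/(u^2 + 10*u + 21)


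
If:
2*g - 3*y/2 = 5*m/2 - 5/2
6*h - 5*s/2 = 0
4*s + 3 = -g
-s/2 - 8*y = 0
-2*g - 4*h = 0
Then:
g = 15/19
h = -15/38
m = 1213/760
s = -18/19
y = 9/152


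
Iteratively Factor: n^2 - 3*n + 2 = (n - 2)*(n - 1)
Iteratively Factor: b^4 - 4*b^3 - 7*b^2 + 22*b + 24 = (b + 1)*(b^3 - 5*b^2 - 2*b + 24) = (b - 4)*(b + 1)*(b^2 - b - 6) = (b - 4)*(b + 1)*(b + 2)*(b - 3)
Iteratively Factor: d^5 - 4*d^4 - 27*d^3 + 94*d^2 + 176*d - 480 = (d + 3)*(d^4 - 7*d^3 - 6*d^2 + 112*d - 160) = (d - 2)*(d + 3)*(d^3 - 5*d^2 - 16*d + 80) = (d - 4)*(d - 2)*(d + 3)*(d^2 - d - 20) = (d - 5)*(d - 4)*(d - 2)*(d + 3)*(d + 4)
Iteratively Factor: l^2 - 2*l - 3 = (l - 3)*(l + 1)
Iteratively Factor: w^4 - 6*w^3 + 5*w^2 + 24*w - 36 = (w + 2)*(w^3 - 8*w^2 + 21*w - 18) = (w - 3)*(w + 2)*(w^2 - 5*w + 6) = (w - 3)*(w - 2)*(w + 2)*(w - 3)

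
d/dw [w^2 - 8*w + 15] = 2*w - 8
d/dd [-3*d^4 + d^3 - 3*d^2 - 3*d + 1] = -12*d^3 + 3*d^2 - 6*d - 3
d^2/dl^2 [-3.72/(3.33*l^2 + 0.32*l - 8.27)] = (82.501416*l^2 + 7.928064*l - 3.72*(6.66*l + 0.32)*(13.32*l + 0.64) - 204.890904)/(3.33*l^2 + 0.32*l - 8.27)^3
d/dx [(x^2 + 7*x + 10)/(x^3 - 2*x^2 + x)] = (-x^3 - 15*x^2 - 30*x + 10)/(x^2*(x^3 - 3*x^2 + 3*x - 1))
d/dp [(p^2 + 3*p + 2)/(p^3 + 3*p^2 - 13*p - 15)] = (-p^2 - 4*p - 19)/(p^4 + 4*p^3 - 26*p^2 - 60*p + 225)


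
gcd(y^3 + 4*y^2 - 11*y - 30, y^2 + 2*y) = y + 2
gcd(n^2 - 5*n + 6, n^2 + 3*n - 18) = n - 3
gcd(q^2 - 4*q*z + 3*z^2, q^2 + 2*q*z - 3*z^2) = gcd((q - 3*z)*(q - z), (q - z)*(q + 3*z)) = -q + z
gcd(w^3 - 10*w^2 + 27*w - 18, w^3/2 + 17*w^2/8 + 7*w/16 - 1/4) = 1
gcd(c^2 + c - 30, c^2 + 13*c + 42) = c + 6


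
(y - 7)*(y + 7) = y^2 - 49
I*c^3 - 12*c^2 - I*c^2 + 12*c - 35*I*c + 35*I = (c + 5*I)*(c + 7*I)*(I*c - I)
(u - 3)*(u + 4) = u^2 + u - 12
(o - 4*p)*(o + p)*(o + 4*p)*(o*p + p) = o^4*p + o^3*p^2 + o^3*p - 16*o^2*p^3 + o^2*p^2 - 16*o*p^4 - 16*o*p^3 - 16*p^4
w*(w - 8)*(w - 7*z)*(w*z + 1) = w^4*z - 7*w^3*z^2 - 8*w^3*z + w^3 + 56*w^2*z^2 - 7*w^2*z - 8*w^2 + 56*w*z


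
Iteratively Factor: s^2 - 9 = (s + 3)*(s - 3)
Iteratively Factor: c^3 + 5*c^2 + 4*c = (c)*(c^2 + 5*c + 4) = c*(c + 4)*(c + 1)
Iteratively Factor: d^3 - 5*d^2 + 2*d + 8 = (d - 2)*(d^2 - 3*d - 4) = (d - 2)*(d + 1)*(d - 4)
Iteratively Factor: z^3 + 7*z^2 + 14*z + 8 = (z + 4)*(z^2 + 3*z + 2) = (z + 2)*(z + 4)*(z + 1)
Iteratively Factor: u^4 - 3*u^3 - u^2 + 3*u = (u + 1)*(u^3 - 4*u^2 + 3*u) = (u - 1)*(u + 1)*(u^2 - 3*u) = u*(u - 1)*(u + 1)*(u - 3)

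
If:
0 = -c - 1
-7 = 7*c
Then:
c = -1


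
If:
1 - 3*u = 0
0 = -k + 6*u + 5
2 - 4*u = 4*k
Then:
No Solution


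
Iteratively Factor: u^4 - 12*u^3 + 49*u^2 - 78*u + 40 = (u - 1)*(u^3 - 11*u^2 + 38*u - 40) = (u - 2)*(u - 1)*(u^2 - 9*u + 20) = (u - 5)*(u - 2)*(u - 1)*(u - 4)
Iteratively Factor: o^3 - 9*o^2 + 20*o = (o)*(o^2 - 9*o + 20) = o*(o - 4)*(o - 5)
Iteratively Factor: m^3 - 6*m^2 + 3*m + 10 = (m - 2)*(m^2 - 4*m - 5) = (m - 5)*(m - 2)*(m + 1)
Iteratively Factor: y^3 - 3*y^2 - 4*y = (y + 1)*(y^2 - 4*y) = (y - 4)*(y + 1)*(y)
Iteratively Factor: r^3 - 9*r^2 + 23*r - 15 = (r - 3)*(r^2 - 6*r + 5) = (r - 3)*(r - 1)*(r - 5)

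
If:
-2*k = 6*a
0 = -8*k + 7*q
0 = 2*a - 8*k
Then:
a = 0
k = 0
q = 0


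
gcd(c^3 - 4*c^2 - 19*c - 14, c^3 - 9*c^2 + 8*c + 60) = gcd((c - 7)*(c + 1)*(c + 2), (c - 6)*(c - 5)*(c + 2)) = c + 2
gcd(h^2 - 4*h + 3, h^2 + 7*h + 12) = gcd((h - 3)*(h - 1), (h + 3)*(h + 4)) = 1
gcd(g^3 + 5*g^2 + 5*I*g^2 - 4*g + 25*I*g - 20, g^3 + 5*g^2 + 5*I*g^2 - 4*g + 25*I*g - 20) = g^3 + g^2*(5 + 5*I) + g*(-4 + 25*I) - 20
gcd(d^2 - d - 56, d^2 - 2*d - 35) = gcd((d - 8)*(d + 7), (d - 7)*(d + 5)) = 1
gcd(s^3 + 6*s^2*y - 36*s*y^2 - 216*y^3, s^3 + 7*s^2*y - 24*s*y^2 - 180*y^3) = s^2 + 12*s*y + 36*y^2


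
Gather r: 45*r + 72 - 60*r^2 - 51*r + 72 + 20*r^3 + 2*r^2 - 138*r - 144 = 20*r^3 - 58*r^2 - 144*r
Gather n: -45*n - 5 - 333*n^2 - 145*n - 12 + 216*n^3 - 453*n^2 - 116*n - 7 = 216*n^3 - 786*n^2 - 306*n - 24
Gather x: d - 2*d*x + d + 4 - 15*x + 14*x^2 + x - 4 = 2*d + 14*x^2 + x*(-2*d - 14)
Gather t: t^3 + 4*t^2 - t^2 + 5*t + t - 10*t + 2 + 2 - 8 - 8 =t^3 + 3*t^2 - 4*t - 12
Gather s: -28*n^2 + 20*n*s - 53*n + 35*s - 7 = -28*n^2 - 53*n + s*(20*n + 35) - 7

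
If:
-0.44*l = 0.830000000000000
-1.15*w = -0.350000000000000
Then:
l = -1.89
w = 0.30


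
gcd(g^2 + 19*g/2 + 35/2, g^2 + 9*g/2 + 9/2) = 1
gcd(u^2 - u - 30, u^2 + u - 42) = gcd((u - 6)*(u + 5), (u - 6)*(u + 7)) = u - 6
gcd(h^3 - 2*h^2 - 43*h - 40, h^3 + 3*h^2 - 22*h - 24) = h + 1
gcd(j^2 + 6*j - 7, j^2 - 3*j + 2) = j - 1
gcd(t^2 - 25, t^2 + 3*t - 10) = t + 5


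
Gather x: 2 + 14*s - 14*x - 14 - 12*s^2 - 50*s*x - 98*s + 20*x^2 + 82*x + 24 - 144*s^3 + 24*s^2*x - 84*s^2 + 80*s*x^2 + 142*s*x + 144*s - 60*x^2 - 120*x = -144*s^3 - 96*s^2 + 60*s + x^2*(80*s - 40) + x*(24*s^2 + 92*s - 52) + 12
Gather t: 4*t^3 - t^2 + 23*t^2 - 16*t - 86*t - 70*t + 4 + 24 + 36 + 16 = 4*t^3 + 22*t^2 - 172*t + 80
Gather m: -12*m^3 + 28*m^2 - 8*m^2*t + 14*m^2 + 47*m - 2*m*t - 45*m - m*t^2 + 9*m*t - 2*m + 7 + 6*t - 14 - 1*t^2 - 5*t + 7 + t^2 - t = -12*m^3 + m^2*(42 - 8*t) + m*(-t^2 + 7*t)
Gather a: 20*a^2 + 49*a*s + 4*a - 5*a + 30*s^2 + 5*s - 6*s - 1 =20*a^2 + a*(49*s - 1) + 30*s^2 - s - 1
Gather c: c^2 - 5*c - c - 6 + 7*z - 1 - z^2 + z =c^2 - 6*c - z^2 + 8*z - 7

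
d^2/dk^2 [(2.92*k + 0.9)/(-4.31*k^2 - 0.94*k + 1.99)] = (-(2.92*k + 0.9)*(8.62*k + 0.94)*(17.24*k + 1.88) + (75.5112*k + 13.2476)*(4.31*k^2 + 0.94*k - 1.99))/(4.31*k^2 + 0.94*k - 1.99)^3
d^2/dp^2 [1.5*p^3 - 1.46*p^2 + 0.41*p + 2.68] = 9.0*p - 2.92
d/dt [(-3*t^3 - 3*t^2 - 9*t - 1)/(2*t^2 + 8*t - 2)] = (-3*t^4 - 24*t^3 + 6*t^2 + 8*t + 13)/(2*(t^4 + 8*t^3 + 14*t^2 - 8*t + 1))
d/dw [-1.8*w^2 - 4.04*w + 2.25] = -3.6*w - 4.04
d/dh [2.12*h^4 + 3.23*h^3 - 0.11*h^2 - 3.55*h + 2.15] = 8.48*h^3 + 9.69*h^2 - 0.22*h - 3.55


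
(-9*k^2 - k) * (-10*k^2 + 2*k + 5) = 90*k^4 - 8*k^3 - 47*k^2 - 5*k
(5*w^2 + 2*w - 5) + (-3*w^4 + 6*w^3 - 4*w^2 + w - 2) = -3*w^4 + 6*w^3 + w^2 + 3*w - 7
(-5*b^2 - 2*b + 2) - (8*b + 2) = -5*b^2 - 10*b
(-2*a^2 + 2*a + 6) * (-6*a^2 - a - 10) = 12*a^4 - 10*a^3 - 18*a^2 - 26*a - 60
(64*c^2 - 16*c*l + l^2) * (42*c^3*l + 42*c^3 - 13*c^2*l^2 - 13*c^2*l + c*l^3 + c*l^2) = 2688*c^5*l + 2688*c^5 - 1504*c^4*l^2 - 1504*c^4*l + 314*c^3*l^3 + 314*c^3*l^2 - 29*c^2*l^4 - 29*c^2*l^3 + c*l^5 + c*l^4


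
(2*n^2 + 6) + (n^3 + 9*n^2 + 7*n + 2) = n^3 + 11*n^2 + 7*n + 8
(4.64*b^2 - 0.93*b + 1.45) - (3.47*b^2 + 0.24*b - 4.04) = 1.17*b^2 - 1.17*b + 5.49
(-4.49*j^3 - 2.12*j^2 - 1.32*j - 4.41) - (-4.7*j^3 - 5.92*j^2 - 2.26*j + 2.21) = 0.21*j^3 + 3.8*j^2 + 0.94*j - 6.62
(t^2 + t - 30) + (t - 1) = t^2 + 2*t - 31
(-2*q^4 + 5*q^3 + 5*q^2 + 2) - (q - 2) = -2*q^4 + 5*q^3 + 5*q^2 - q + 4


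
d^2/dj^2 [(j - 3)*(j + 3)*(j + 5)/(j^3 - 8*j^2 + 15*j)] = 2*(13*j^3 + 45*j^2 - 225*j + 375)/(j^3*(j^3 - 15*j^2 + 75*j - 125))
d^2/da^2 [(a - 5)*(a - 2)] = 2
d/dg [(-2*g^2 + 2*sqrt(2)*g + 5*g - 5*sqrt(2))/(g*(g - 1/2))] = 2*(-8*g^2 - 4*sqrt(2)*g^2 + 20*sqrt(2)*g - 5*sqrt(2))/(g^2*(4*g^2 - 4*g + 1))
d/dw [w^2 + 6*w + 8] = 2*w + 6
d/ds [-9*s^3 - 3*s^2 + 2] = 3*s*(-9*s - 2)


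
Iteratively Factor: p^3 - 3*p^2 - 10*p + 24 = (p - 2)*(p^2 - p - 12) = (p - 2)*(p + 3)*(p - 4)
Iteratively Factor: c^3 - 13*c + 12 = (c + 4)*(c^2 - 4*c + 3) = (c - 3)*(c + 4)*(c - 1)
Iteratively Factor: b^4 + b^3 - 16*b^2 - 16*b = (b - 4)*(b^3 + 5*b^2 + 4*b) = (b - 4)*(b + 4)*(b^2 + b) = b*(b - 4)*(b + 4)*(b + 1)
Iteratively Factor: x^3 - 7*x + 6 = (x - 1)*(x^2 + x - 6) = (x - 2)*(x - 1)*(x + 3)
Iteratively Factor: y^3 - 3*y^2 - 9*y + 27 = (y - 3)*(y^2 - 9) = (y - 3)*(y + 3)*(y - 3)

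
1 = 1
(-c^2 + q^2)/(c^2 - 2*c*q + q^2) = (c + q)/(-c + q)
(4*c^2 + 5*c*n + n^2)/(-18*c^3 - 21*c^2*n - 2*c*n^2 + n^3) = (-4*c - n)/(18*c^2 + 3*c*n - n^2)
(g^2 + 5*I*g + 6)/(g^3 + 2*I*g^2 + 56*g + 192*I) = (g - I)/(g^2 - 4*I*g + 32)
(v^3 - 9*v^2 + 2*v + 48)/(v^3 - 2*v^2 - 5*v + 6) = (v - 8)/(v - 1)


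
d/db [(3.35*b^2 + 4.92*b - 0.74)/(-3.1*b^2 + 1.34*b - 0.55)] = (19.741*b^2 - 8.273*b - 1.7144)/(9.61*b^4 - 8.308*b^3 + 5.2056*b^2 - 1.474*b + 0.3025)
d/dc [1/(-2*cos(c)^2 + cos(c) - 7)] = (1 - 4*cos(c))*sin(c)/(-cos(c) + cos(2*c) + 8)^2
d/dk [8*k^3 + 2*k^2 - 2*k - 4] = 24*k^2 + 4*k - 2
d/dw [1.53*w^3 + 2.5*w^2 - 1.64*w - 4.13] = 4.59*w^2 + 5.0*w - 1.64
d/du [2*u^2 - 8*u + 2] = 4*u - 8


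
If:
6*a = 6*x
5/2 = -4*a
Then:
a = -5/8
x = -5/8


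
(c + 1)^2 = c^2 + 2*c + 1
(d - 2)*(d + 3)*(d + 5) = d^3 + 6*d^2 - d - 30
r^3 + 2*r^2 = r^2*(r + 2)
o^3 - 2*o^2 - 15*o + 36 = (o - 3)^2*(o + 4)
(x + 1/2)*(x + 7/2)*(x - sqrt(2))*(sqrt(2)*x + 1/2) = sqrt(2)*x^4 - 3*x^3/2 + 4*sqrt(2)*x^3 - 6*x^2 + 5*sqrt(2)*x^2/4 - 2*sqrt(2)*x - 21*x/8 - 7*sqrt(2)/8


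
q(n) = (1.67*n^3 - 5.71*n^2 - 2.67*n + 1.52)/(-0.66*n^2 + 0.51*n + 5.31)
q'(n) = (1.32*n - 0.51)*(1.67*n^3 - 5.71*n^2 - 2.67*n + 1.52)/(-0.66*n^2 + 0.51*n + 5.31)^2 + (5.01*n^2 - 11.42*n - 2.67)/(-0.66*n^2 + 0.51*n + 5.31)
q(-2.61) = 116.23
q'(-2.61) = 770.56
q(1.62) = -2.43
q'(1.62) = -2.72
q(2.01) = -3.64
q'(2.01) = -3.59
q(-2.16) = -32.05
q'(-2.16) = 135.58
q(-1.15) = -1.43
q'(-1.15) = 5.19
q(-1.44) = -3.57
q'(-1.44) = 10.22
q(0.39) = -0.05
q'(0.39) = -1.18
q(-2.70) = 74.87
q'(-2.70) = 273.61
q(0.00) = 0.29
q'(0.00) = -0.53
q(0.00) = 0.29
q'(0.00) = -0.53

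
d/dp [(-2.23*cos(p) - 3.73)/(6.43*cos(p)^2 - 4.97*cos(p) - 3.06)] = (-14.3389*cos(p)^2 - 47.9678*cos(p) + 11.7143)*sin(p)/(41.3449*cos(p)^4 - 63.9142*cos(p)^3 - 14.6507*cos(p)^2 + 30.4164*cos(p) + 9.3636)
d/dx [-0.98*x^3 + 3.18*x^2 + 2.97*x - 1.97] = -2.94*x^2 + 6.36*x + 2.97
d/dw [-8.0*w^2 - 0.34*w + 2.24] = -16.0*w - 0.34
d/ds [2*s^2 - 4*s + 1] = 4*s - 4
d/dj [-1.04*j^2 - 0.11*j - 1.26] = -2.08*j - 0.11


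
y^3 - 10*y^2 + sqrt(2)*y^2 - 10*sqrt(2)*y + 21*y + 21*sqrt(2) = (y - 7)*(y - 3)*(y + sqrt(2))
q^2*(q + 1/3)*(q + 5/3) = q^4 + 2*q^3 + 5*q^2/9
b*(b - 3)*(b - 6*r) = b^3 - 6*b^2*r - 3*b^2 + 18*b*r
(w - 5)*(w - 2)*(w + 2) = w^3 - 5*w^2 - 4*w + 20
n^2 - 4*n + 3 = (n - 3)*(n - 1)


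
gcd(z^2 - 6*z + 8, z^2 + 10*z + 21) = 1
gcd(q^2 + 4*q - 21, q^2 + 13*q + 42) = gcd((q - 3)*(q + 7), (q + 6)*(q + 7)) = q + 7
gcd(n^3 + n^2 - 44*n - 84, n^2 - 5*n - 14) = n^2 - 5*n - 14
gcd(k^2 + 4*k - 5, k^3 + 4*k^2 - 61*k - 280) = k + 5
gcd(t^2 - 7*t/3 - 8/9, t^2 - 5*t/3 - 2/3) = t + 1/3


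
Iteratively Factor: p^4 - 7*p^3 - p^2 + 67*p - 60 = (p - 5)*(p^3 - 2*p^2 - 11*p + 12) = (p - 5)*(p - 4)*(p^2 + 2*p - 3) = (p - 5)*(p - 4)*(p - 1)*(p + 3)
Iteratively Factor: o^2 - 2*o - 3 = (o - 3)*(o + 1)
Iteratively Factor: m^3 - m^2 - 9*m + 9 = (m + 3)*(m^2 - 4*m + 3) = (m - 3)*(m + 3)*(m - 1)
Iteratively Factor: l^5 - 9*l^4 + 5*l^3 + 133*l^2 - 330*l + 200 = (l - 5)*(l^4 - 4*l^3 - 15*l^2 + 58*l - 40) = (l - 5)*(l - 1)*(l^3 - 3*l^2 - 18*l + 40) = (l - 5)*(l - 1)*(l + 4)*(l^2 - 7*l + 10) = (l - 5)*(l - 2)*(l - 1)*(l + 4)*(l - 5)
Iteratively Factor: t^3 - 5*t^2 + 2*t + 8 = (t - 4)*(t^2 - t - 2) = (t - 4)*(t + 1)*(t - 2)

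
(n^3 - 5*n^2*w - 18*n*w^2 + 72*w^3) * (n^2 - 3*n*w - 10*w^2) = n^5 - 8*n^4*w - 13*n^3*w^2 + 176*n^2*w^3 - 36*n*w^4 - 720*w^5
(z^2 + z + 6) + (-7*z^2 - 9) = -6*z^2 + z - 3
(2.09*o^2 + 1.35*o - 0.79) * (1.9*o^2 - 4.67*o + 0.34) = 3.971*o^4 - 7.1953*o^3 - 7.0949*o^2 + 4.1483*o - 0.2686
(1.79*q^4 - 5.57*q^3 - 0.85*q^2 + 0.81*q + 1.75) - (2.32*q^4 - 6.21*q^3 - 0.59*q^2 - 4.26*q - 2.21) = -0.53*q^4 + 0.64*q^3 - 0.26*q^2 + 5.07*q + 3.96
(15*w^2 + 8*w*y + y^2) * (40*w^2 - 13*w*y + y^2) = 600*w^4 + 125*w^3*y - 49*w^2*y^2 - 5*w*y^3 + y^4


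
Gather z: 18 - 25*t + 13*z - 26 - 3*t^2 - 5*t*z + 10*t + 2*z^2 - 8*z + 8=-3*t^2 - 15*t + 2*z^2 + z*(5 - 5*t)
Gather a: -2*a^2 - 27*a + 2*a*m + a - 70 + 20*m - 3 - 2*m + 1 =-2*a^2 + a*(2*m - 26) + 18*m - 72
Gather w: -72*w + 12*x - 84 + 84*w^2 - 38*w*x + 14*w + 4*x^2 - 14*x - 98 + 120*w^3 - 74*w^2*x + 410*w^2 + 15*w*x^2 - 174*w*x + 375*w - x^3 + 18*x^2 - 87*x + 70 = 120*w^3 + w^2*(494 - 74*x) + w*(15*x^2 - 212*x + 317) - x^3 + 22*x^2 - 89*x - 112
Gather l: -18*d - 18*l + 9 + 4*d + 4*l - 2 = -14*d - 14*l + 7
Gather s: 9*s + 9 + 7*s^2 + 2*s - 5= 7*s^2 + 11*s + 4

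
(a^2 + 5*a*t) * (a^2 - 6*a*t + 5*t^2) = a^4 - a^3*t - 25*a^2*t^2 + 25*a*t^3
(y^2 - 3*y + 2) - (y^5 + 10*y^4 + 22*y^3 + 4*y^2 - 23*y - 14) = -y^5 - 10*y^4 - 22*y^3 - 3*y^2 + 20*y + 16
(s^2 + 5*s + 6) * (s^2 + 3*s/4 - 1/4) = s^4 + 23*s^3/4 + 19*s^2/2 + 13*s/4 - 3/2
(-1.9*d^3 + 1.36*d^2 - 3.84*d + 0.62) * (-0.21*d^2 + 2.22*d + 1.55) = 0.399*d^5 - 4.5036*d^4 + 0.880600000000001*d^3 - 6.547*d^2 - 4.5756*d + 0.961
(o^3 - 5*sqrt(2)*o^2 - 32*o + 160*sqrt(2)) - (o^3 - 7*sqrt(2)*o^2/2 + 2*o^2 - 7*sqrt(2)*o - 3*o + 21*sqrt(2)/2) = -3*sqrt(2)*o^2/2 - 2*o^2 - 29*o + 7*sqrt(2)*o + 299*sqrt(2)/2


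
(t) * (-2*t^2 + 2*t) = -2*t^3 + 2*t^2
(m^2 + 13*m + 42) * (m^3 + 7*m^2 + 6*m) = m^5 + 20*m^4 + 139*m^3 + 372*m^2 + 252*m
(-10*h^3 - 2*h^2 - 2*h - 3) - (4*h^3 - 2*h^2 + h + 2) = -14*h^3 - 3*h - 5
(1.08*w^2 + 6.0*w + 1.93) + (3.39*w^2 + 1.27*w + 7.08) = 4.47*w^2 + 7.27*w + 9.01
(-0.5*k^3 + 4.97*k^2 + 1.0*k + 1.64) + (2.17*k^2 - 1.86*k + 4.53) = -0.5*k^3 + 7.14*k^2 - 0.86*k + 6.17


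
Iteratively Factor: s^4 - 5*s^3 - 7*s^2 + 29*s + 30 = (s + 2)*(s^3 - 7*s^2 + 7*s + 15) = (s - 5)*(s + 2)*(s^2 - 2*s - 3) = (s - 5)*(s + 1)*(s + 2)*(s - 3)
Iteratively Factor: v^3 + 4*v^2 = (v)*(v^2 + 4*v) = v*(v + 4)*(v)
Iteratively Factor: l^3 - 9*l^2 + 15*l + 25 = (l - 5)*(l^2 - 4*l - 5) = (l - 5)*(l + 1)*(l - 5)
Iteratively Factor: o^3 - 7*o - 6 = (o + 1)*(o^2 - o - 6) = (o - 3)*(o + 1)*(o + 2)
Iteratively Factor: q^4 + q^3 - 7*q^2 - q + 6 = (q + 1)*(q^3 - 7*q + 6) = (q - 1)*(q + 1)*(q^2 + q - 6) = (q - 2)*(q - 1)*(q + 1)*(q + 3)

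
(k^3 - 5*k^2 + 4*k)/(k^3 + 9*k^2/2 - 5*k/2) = 2*(k^2 - 5*k + 4)/(2*k^2 + 9*k - 5)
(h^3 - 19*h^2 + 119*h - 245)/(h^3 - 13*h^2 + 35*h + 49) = (h - 5)/(h + 1)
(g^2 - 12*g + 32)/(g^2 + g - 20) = (g - 8)/(g + 5)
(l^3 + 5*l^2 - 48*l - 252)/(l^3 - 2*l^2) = (l^3 + 5*l^2 - 48*l - 252)/(l^2*(l - 2))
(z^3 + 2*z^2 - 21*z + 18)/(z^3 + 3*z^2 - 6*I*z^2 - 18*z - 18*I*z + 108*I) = (z - 1)/(z - 6*I)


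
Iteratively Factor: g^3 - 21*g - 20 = (g + 1)*(g^2 - g - 20) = (g + 1)*(g + 4)*(g - 5)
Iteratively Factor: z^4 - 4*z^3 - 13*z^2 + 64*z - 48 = (z - 4)*(z^3 - 13*z + 12) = (z - 4)*(z + 4)*(z^2 - 4*z + 3) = (z - 4)*(z - 3)*(z + 4)*(z - 1)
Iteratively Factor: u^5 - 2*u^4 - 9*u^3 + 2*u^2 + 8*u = (u)*(u^4 - 2*u^3 - 9*u^2 + 2*u + 8) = u*(u + 2)*(u^3 - 4*u^2 - u + 4) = u*(u + 1)*(u + 2)*(u^2 - 5*u + 4) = u*(u - 1)*(u + 1)*(u + 2)*(u - 4)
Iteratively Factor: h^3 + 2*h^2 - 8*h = (h - 2)*(h^2 + 4*h) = h*(h - 2)*(h + 4)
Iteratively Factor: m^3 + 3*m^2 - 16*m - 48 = (m + 4)*(m^2 - m - 12) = (m - 4)*(m + 4)*(m + 3)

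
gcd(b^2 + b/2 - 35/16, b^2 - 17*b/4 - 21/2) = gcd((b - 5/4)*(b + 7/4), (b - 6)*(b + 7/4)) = b + 7/4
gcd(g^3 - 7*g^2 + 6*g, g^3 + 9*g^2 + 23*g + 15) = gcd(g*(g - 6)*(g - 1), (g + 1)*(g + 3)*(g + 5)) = 1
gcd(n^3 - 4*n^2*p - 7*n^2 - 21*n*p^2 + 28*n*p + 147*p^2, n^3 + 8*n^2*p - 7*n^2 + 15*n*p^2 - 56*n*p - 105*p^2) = n^2 + 3*n*p - 7*n - 21*p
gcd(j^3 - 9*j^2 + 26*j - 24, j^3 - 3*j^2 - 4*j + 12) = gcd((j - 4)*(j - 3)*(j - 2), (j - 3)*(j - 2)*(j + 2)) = j^2 - 5*j + 6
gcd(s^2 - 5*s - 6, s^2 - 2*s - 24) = s - 6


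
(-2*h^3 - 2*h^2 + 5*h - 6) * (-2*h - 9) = 4*h^4 + 22*h^3 + 8*h^2 - 33*h + 54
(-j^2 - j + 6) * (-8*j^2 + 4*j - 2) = 8*j^4 + 4*j^3 - 50*j^2 + 26*j - 12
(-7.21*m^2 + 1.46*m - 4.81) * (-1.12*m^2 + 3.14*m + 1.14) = 8.0752*m^4 - 24.2746*m^3 + 1.7522*m^2 - 13.439*m - 5.4834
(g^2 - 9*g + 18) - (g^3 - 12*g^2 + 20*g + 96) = -g^3 + 13*g^2 - 29*g - 78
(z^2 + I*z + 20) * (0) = 0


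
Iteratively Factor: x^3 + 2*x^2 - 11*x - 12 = (x + 1)*(x^2 + x - 12) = (x + 1)*(x + 4)*(x - 3)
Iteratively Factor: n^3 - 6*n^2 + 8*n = (n - 4)*(n^2 - 2*n) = (n - 4)*(n - 2)*(n)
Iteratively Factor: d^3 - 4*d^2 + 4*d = (d - 2)*(d^2 - 2*d) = (d - 2)^2*(d)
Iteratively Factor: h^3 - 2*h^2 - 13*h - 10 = (h - 5)*(h^2 + 3*h + 2) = (h - 5)*(h + 1)*(h + 2)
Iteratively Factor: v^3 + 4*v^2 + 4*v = (v + 2)*(v^2 + 2*v) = (v + 2)^2*(v)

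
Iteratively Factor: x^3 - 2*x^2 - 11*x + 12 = (x - 4)*(x^2 + 2*x - 3) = (x - 4)*(x - 1)*(x + 3)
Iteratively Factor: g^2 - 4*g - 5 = (g + 1)*(g - 5)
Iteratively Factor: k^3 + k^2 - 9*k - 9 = (k - 3)*(k^2 + 4*k + 3) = (k - 3)*(k + 3)*(k + 1)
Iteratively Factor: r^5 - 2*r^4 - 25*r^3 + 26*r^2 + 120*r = (r)*(r^4 - 2*r^3 - 25*r^2 + 26*r + 120) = r*(r + 2)*(r^3 - 4*r^2 - 17*r + 60) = r*(r - 5)*(r + 2)*(r^2 + r - 12) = r*(r - 5)*(r - 3)*(r + 2)*(r + 4)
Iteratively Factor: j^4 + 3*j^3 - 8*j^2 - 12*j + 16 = (j + 4)*(j^3 - j^2 - 4*j + 4) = (j - 1)*(j + 4)*(j^2 - 4) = (j - 1)*(j + 2)*(j + 4)*(j - 2)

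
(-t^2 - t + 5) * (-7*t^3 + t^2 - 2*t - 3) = 7*t^5 + 6*t^4 - 34*t^3 + 10*t^2 - 7*t - 15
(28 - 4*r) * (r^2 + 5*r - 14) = -4*r^3 + 8*r^2 + 196*r - 392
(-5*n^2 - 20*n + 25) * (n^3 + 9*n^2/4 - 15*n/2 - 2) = -5*n^5 - 125*n^4/4 + 35*n^3/2 + 865*n^2/4 - 295*n/2 - 50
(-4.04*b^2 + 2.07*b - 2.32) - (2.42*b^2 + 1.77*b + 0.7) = -6.46*b^2 + 0.3*b - 3.02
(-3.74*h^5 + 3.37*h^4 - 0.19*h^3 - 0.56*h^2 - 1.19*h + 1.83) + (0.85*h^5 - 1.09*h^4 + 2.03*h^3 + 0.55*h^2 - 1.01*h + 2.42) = -2.89*h^5 + 2.28*h^4 + 1.84*h^3 - 0.01*h^2 - 2.2*h + 4.25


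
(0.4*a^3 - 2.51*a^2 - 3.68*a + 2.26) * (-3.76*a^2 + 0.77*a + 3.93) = -1.504*a^5 + 9.7456*a^4 + 13.4761*a^3 - 21.1955*a^2 - 12.7222*a + 8.8818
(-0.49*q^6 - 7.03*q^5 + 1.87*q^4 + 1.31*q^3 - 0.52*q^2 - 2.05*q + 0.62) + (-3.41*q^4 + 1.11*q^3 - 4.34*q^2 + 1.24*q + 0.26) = -0.49*q^6 - 7.03*q^5 - 1.54*q^4 + 2.42*q^3 - 4.86*q^2 - 0.81*q + 0.88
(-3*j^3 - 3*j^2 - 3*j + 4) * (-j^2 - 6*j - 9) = 3*j^5 + 21*j^4 + 48*j^3 + 41*j^2 + 3*j - 36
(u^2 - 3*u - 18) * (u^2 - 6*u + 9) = u^4 - 9*u^3 + 9*u^2 + 81*u - 162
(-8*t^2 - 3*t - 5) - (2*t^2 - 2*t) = -10*t^2 - t - 5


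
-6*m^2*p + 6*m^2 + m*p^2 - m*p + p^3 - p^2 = (-2*m + p)*(3*m + p)*(p - 1)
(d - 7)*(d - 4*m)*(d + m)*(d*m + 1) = d^4*m - 3*d^3*m^2 - 7*d^3*m + d^3 - 4*d^2*m^3 + 21*d^2*m^2 - 3*d^2*m - 7*d^2 + 28*d*m^3 - 4*d*m^2 + 21*d*m + 28*m^2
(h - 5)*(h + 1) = h^2 - 4*h - 5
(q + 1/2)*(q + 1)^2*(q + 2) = q^4 + 9*q^3/2 + 7*q^2 + 9*q/2 + 1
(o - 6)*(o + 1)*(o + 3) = o^3 - 2*o^2 - 21*o - 18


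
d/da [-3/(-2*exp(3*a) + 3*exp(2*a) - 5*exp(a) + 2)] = (-18*exp(2*a) + 18*exp(a) - 15)*exp(a)/(2*exp(3*a) - 3*exp(2*a) + 5*exp(a) - 2)^2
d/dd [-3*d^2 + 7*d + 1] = 7 - 6*d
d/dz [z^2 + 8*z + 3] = 2*z + 8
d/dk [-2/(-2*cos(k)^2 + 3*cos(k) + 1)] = 2*(4*cos(k) - 3)*sin(k)/(3*cos(k) - cos(2*k))^2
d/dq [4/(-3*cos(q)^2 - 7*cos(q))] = -4*(6*cos(q) + 7)*sin(q)/((3*cos(q) + 7)^2*cos(q)^2)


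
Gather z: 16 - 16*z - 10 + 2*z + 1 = 7 - 14*z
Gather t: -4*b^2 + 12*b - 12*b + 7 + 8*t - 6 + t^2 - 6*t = -4*b^2 + t^2 + 2*t + 1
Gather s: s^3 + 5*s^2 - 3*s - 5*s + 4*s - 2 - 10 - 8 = s^3 + 5*s^2 - 4*s - 20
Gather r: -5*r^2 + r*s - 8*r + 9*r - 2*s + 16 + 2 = -5*r^2 + r*(s + 1) - 2*s + 18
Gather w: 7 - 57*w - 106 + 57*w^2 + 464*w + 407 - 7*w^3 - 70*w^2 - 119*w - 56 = -7*w^3 - 13*w^2 + 288*w + 252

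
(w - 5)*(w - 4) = w^2 - 9*w + 20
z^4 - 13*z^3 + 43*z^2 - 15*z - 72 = (z - 8)*(z - 3)^2*(z + 1)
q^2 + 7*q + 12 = (q + 3)*(q + 4)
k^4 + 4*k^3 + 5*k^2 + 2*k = k*(k + 1)^2*(k + 2)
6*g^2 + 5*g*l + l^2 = (2*g + l)*(3*g + l)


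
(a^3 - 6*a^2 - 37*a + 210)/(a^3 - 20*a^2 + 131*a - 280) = (a + 6)/(a - 8)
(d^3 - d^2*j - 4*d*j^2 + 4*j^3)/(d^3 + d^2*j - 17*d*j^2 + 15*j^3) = (d^2 - 4*j^2)/(d^2 + 2*d*j - 15*j^2)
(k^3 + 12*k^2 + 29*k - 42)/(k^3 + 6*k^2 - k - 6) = (k + 7)/(k + 1)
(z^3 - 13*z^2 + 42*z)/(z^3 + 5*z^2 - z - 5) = z*(z^2 - 13*z + 42)/(z^3 + 5*z^2 - z - 5)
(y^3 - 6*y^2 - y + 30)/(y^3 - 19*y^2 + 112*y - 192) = (y^2 - 3*y - 10)/(y^2 - 16*y + 64)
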